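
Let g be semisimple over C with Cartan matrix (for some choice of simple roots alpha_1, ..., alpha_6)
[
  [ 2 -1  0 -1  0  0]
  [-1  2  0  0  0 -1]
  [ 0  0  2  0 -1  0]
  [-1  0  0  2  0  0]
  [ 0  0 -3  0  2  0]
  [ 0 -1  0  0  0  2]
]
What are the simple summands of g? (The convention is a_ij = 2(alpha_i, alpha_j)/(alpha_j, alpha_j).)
The diagram associated to this matrix has two connected components: the simple roots {alpha_1, alpha_2, alpha_4, alpha_6} form a chain of 4 nodes with single edges (A_4), and {alpha_3, alpha_5} form two nodes joined by a triple edge (G_2). A semisimple Lie algebra decomposes uniquely as the direct sum of simple ideals, one per connected component of its Dynkin diagram, so g ≅ A_4 ⊕ G_2 (dimension 24 + 14 = 38).

A4 + G2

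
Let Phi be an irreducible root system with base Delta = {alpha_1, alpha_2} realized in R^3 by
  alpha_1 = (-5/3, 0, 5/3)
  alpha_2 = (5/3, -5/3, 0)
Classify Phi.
Compute the Cartan integers a_ij = 2(alpha_i, alpha_j)/(alpha_j, alpha_j); the resulting 2x2 Cartan matrix is
[[2, -1], [-1, 2]].
All simple roots have the same length, so the diagram is simply laced. The associated Dynkin diagram is a chain of 2 nodes with single edges (A_2), so the type is A_2 (the algebra sl(3)).

A_2 (sl(3))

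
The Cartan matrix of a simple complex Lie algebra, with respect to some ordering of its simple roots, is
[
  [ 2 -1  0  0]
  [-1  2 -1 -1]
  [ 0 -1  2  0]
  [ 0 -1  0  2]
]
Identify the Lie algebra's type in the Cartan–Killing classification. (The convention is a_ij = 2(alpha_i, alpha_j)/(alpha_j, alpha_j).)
D4

The matrix has rank 4 with 2's on the diagonal. Reading the off-diagonal entries as Dynkin edges (a single edge where a_ij = a_ji = -1; a double or triple edge where a_ij * a_ji = 2 or 3), the diagram is a chain of 2 nodes with a fork of two nodes at one end (D_4). One simple-root ordering that puts it in standard form is (alpha_1, alpha_2, alpha_3, alpha_4). So the algebra is type D_4, i.e. so(8).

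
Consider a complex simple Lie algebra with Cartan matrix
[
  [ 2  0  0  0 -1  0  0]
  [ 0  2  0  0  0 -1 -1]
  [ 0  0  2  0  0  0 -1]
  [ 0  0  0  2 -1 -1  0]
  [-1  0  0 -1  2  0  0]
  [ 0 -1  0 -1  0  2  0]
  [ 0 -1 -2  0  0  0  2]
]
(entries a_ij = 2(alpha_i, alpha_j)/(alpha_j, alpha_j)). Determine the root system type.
The matrix has rank 7 with 2's on the diagonal. Reading the off-diagonal entries as Dynkin edges (a single edge where a_ij = a_ji = -1; a double or triple edge where a_ij * a_ji = 2 or 3), the diagram is a chain of 7 nodes with a double edge at one end; the terminal node there is the unique short simple root (B_7). One simple-root ordering that puts it in standard form is (alpha_1, alpha_5, alpha_4, alpha_6, alpha_2, alpha_7, alpha_3). So the algebra is type B_7, i.e. so(15).

type B_7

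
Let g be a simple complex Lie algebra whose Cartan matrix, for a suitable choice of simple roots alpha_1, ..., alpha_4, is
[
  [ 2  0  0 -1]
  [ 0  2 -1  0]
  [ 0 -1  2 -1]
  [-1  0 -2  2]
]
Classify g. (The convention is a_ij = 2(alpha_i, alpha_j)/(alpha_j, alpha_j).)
F4

The matrix has rank 4 with 2's on the diagonal. Reading the off-diagonal entries as Dynkin edges (a single edge where a_ij = a_ji = -1; a double or triple edge where a_ij * a_ji = 2 or 3), the diagram is a chain of 4 nodes with a double edge between the middle two (F_4). One simple-root ordering that puts it in standard form is (alpha_1, alpha_4, alpha_3, alpha_2). So the algebra is type F_4.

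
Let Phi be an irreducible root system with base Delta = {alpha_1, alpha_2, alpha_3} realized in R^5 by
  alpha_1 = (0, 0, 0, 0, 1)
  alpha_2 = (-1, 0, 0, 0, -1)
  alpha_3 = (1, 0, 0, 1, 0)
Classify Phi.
Compute the Cartan integers a_ij = 2(alpha_i, alpha_j)/(alpha_j, alpha_j); the resulting 3x3 Cartan matrix is
[[2, -1, 0], [-2, 2, -1], [0, -1, 2]].
The roots have two lengths (squared-length ratio 2:1); the short ones are alpha_{1}. The associated Dynkin diagram is a chain of 3 nodes with a double edge at one end; the terminal node there is the unique short simple root (B_3), so the type is B_3 (the algebra so(7)).

B_3 (so(7))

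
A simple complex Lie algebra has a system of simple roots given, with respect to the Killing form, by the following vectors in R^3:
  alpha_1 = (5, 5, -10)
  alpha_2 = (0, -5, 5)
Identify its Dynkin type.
Compute the Cartan integers a_ij = 2(alpha_i, alpha_j)/(alpha_j, alpha_j); the resulting 2x2 Cartan matrix is
[[2, -3], [-1, 2]].
The roots have two lengths (squared-length ratio 3:1); the short ones are alpha_{2}. The associated Dynkin diagram is two nodes joined by a triple edge (G_2), so the type is G_2.

G_2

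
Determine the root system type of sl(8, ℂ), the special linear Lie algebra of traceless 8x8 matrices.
A_7 (sl(8))

This is sl(8), which has dimension 8^2 - 1 = 63 and rank 8 - 1 = 7 (a Cartan subalgebra is the diagonal traceless matrices). In the classification of classical Lie algebras, the special linear algebra sl(n+1) has type A_n; here n = 7, so the Dynkin diagram is a chain of 7 nodes with single edges (A_7). Hence the type is A_7.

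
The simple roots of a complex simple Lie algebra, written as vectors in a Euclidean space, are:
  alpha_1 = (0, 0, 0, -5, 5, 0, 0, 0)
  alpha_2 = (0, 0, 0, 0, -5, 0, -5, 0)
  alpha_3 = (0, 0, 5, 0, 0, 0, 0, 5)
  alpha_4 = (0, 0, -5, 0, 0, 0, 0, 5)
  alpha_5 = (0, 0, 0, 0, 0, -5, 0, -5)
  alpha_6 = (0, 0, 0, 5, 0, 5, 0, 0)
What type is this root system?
D_6

Compute the Cartan integers a_ij = 2(alpha_i, alpha_j)/(alpha_j, alpha_j); the resulting 6x6 Cartan matrix is
[[2, -1, 0, 0, 0, -1], [-1, 2, 0, 0, 0, 0], [0, 0, 2, 0, -1, 0], [0, 0, 0, 2, -1, 0], [0, 0, -1, -1, 2, -1], [-1, 0, 0, 0, -1, 2]].
All simple roots have the same length, so the diagram is simply laced. The associated Dynkin diagram is a chain of 4 nodes with a fork of two nodes at one end (D_6), so the type is D_6 (the algebra so(12)).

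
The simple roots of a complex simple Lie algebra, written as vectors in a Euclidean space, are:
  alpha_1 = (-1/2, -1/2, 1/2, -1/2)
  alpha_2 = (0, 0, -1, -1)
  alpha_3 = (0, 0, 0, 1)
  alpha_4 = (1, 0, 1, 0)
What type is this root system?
Compute the Cartan integers a_ij = 2(alpha_i, alpha_j)/(alpha_j, alpha_j); the resulting 4x4 Cartan matrix is
[[2, 0, -1, 0], [0, 2, -2, -1], [-1, -1, 2, 0], [0, -1, 0, 2]].
The roots have two lengths (squared-length ratio 2:1); the short ones are alpha_{1,3}. The associated Dynkin diagram is a chain of 4 nodes with a double edge between the middle two (F_4), so the type is F_4.

F4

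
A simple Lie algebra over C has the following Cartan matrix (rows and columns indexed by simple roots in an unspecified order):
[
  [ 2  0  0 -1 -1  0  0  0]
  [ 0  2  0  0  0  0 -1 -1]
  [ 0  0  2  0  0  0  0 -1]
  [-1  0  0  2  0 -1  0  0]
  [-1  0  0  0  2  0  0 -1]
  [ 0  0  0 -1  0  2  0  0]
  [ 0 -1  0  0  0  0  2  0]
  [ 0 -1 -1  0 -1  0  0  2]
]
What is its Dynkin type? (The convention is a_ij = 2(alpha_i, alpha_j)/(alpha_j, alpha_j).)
E_8

The matrix has rank 8 with 2's on the diagonal. Reading the off-diagonal entries as Dynkin edges (a single edge where a_ij = a_ji = -1; a double or triple edge where a_ij * a_ji = 2 or 3), the diagram is a chain of 7 nodes with one extra node attached to the third node from one end (E_8). One simple-root ordering that puts it in standard form is (alpha_7, alpha_3, alpha_2, alpha_8, alpha_5, alpha_1, alpha_4, alpha_6). So the algebra is type E_8.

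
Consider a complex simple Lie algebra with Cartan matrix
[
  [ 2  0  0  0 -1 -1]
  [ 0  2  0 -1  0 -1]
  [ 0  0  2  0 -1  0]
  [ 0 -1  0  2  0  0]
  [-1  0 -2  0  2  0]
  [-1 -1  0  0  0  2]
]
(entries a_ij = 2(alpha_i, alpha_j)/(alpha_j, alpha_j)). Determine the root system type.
The matrix has rank 6 with 2's on the diagonal. Reading the off-diagonal entries as Dynkin edges (a single edge where a_ij = a_ji = -1; a double or triple edge where a_ij * a_ji = 2 or 3), the diagram is a chain of 6 nodes with a double edge at one end; the terminal node there is the unique short simple root (B_6). One simple-root ordering that puts it in standard form is (alpha_4, alpha_2, alpha_6, alpha_1, alpha_5, alpha_3). So the algebra is type B_6, i.e. so(13).

B_6 (so(13))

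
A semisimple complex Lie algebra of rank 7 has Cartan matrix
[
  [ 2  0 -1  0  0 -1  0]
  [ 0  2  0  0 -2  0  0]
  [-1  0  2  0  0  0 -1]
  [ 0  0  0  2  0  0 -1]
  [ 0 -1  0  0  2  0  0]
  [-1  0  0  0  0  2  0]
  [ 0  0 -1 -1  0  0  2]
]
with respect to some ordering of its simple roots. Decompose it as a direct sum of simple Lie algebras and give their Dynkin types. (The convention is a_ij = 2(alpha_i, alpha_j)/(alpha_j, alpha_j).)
A_5 (sl(6)) + B_2 (so(5))

The diagram associated to this matrix has two connected components: the simple roots {alpha_1, alpha_3, alpha_4, alpha_6, alpha_7} form a chain of 5 nodes with single edges (A_5), and {alpha_2, alpha_5} form a chain of 2 nodes with a double edge at one end; the terminal node there is the unique short simple root (B_2). A semisimple Lie algebra decomposes uniquely as the direct sum of simple ideals, one per connected component of its Dynkin diagram, so g ≅ A_5 ⊕ B_2 (dimension 35 + 10 = 45).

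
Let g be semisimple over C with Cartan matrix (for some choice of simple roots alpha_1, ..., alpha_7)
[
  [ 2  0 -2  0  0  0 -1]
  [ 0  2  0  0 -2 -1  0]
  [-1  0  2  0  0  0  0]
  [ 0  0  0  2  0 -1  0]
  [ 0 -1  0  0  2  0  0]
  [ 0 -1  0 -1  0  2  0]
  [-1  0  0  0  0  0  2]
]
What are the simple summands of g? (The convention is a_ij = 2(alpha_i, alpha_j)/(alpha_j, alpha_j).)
The diagram associated to this matrix has two connected components: the simple roots {alpha_1, alpha_3, alpha_7} form a chain of 3 nodes with a double edge at one end; the terminal node there is the unique short simple root (B_3), and {alpha_2, alpha_4, alpha_5, alpha_6} form a chain of 4 nodes with a double edge at one end; the terminal node there is the unique short simple root (B_4). A semisimple Lie algebra decomposes uniquely as the direct sum of simple ideals, one per connected component of its Dynkin diagram, so g ≅ B_3 ⊕ B_4 (dimension 21 + 36 = 57).

type B_3 ⊕ type B_4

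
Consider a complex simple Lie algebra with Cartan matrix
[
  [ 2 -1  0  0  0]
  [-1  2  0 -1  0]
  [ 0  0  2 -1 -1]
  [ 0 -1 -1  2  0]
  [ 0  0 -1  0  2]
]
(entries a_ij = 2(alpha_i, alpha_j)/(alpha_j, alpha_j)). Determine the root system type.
type A_5

The matrix has rank 5 with 2's on the diagonal. Reading the off-diagonal entries as Dynkin edges (a single edge where a_ij = a_ji = -1; a double or triple edge where a_ij * a_ji = 2 or 3), the diagram is a chain of 5 nodes with single edges (A_5). One simple-root ordering that puts it in standard form is (alpha_5, alpha_3, alpha_4, alpha_2, alpha_1). So the algebra is type A_5, i.e. sl(6).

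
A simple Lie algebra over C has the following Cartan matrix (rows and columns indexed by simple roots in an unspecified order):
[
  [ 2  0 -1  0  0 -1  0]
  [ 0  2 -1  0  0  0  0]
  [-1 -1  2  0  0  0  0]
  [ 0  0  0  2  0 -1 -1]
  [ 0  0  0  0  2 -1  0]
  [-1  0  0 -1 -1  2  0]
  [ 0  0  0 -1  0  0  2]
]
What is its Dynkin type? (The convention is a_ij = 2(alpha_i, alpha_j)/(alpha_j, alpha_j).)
E_7

The matrix has rank 7 with 2's on the diagonal. Reading the off-diagonal entries as Dynkin edges (a single edge where a_ij = a_ji = -1; a double or triple edge where a_ij * a_ji = 2 or 3), the diagram is a chain of 6 nodes with one extra node attached to the third node from one end (E_7). One simple-root ordering that puts it in standard form is (alpha_7, alpha_5, alpha_4, alpha_6, alpha_1, alpha_3, alpha_2). So the algebra is type E_7.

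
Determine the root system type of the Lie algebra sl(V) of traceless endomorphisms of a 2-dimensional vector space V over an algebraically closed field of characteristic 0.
type A_1

This is sl(2), which has dimension 2^2 - 1 = 3 and rank 2 - 1 = 1 (a Cartan subalgebra is the diagonal traceless matrices). In the classification of classical Lie algebras, the special linear algebra sl(n+1) has type A_n; here n = 1, so the Dynkin diagram is a chain of 1 nodes with single edges (A_1). Hence the type is A_1.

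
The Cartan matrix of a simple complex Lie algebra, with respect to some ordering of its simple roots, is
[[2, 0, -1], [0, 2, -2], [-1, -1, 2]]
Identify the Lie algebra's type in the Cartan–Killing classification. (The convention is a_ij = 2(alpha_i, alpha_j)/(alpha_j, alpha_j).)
C_3 (sp(6))

The matrix has rank 3 with 2's on the diagonal. Reading the off-diagonal entries as Dynkin edges (a single edge where a_ij = a_ji = -1; a double or triple edge where a_ij * a_ji = 2 or 3), the diagram is a chain of 3 nodes with a double edge at one end; the terminal node there is the unique long simple root (C_3). One simple-root ordering that puts it in standard form is (alpha_1, alpha_3, alpha_2). So the algebra is type C_3, i.e. sp(6).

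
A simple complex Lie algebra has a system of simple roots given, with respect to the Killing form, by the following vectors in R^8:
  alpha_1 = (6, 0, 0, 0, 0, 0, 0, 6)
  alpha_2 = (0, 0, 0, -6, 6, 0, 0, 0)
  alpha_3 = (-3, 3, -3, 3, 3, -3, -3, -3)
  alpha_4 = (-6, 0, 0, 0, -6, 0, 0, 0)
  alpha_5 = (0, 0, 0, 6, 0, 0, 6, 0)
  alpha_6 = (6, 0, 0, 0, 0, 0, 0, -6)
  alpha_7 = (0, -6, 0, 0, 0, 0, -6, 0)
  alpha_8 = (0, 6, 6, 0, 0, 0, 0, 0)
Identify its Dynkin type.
Compute the Cartan integers a_ij = 2(alpha_i, alpha_j)/(alpha_j, alpha_j); the resulting 8x8 Cartan matrix is
[[2, 0, -1, -1, 0, 0, 0, 0], [0, 2, 0, -1, -1, 0, 0, 0], [-1, 0, 2, 0, 0, 0, 0, 0], [-1, -1, 0, 2, 0, -1, 0, 0], [0, -1, 0, 0, 2, 0, -1, 0], [0, 0, 0, -1, 0, 2, 0, 0], [0, 0, 0, 0, -1, 0, 2, -1], [0, 0, 0, 0, 0, 0, -1, 2]].
All simple roots have the same length, so the diagram is simply laced. The associated Dynkin diagram is a chain of 7 nodes with one extra node attached to the third node from one end (E_8), so the type is E_8.

E8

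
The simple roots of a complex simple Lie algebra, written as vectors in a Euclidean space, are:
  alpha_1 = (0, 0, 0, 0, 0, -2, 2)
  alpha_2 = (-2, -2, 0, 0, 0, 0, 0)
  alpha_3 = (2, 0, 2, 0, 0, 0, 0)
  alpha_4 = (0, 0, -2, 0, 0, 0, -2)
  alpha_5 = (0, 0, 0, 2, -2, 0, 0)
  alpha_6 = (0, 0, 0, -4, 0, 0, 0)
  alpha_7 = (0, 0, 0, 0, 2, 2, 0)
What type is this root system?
Compute the Cartan integers a_ij = 2(alpha_i, alpha_j)/(alpha_j, alpha_j); the resulting 7x7 Cartan matrix is
[[2, 0, 0, -1, 0, 0, -1], [0, 2, -1, 0, 0, 0, 0], [0, -1, 2, -1, 0, 0, 0], [-1, 0, -1, 2, 0, 0, 0], [0, 0, 0, 0, 2, -1, -1], [0, 0, 0, 0, -2, 2, 0], [-1, 0, 0, 0, -1, 0, 2]].
The roots have two lengths (squared-length ratio 2:1); the short ones are alpha_{1,2,3,4,5,7}. The associated Dynkin diagram is a chain of 7 nodes with a double edge at one end; the terminal node there is the unique long simple root (C_7), so the type is C_7 (the algebra sp(14)).

type C_7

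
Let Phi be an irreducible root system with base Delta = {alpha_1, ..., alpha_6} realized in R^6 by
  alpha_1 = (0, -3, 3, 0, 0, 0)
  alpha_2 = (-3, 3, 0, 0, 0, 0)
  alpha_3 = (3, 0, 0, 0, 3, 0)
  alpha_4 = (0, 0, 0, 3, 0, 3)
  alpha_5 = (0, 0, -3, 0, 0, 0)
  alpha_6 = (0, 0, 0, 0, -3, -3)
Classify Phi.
Compute the Cartan integers a_ij = 2(alpha_i, alpha_j)/(alpha_j, alpha_j); the resulting 6x6 Cartan matrix is
[[2, -1, 0, 0, -2, 0], [-1, 2, -1, 0, 0, 0], [0, -1, 2, 0, 0, -1], [0, 0, 0, 2, 0, -1], [-1, 0, 0, 0, 2, 0], [0, 0, -1, -1, 0, 2]].
The roots have two lengths (squared-length ratio 2:1); the short ones are alpha_{5}. The associated Dynkin diagram is a chain of 6 nodes with a double edge at one end; the terminal node there is the unique short simple root (B_6), so the type is B_6 (the algebra so(13)).

B_6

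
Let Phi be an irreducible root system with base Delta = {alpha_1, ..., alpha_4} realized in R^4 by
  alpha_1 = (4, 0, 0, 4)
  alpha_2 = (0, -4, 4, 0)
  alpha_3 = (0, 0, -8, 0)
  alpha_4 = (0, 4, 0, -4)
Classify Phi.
Compute the Cartan integers a_ij = 2(alpha_i, alpha_j)/(alpha_j, alpha_j); the resulting 4x4 Cartan matrix is
[[2, 0, 0, -1], [0, 2, -1, -1], [0, -2, 2, 0], [-1, -1, 0, 2]].
The roots have two lengths (squared-length ratio 2:1); the short ones are alpha_{1,2,4}. The associated Dynkin diagram is a chain of 4 nodes with a double edge at one end; the terminal node there is the unique long simple root (C_4), so the type is C_4 (the algebra sp(8)).

C4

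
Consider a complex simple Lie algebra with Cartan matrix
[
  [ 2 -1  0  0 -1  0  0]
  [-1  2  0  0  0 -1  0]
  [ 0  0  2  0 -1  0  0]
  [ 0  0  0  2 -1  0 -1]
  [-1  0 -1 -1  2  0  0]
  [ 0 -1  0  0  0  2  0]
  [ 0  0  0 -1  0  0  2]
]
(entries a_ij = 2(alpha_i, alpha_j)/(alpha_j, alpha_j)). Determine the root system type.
The matrix has rank 7 with 2's on the diagonal. Reading the off-diagonal entries as Dynkin edges (a single edge where a_ij = a_ji = -1; a double or triple edge where a_ij * a_ji = 2 or 3), the diagram is a chain of 6 nodes with one extra node attached to the third node from one end (E_7). One simple-root ordering that puts it in standard form is (alpha_7, alpha_3, alpha_4, alpha_5, alpha_1, alpha_2, alpha_6). So the algebra is type E_7.

E7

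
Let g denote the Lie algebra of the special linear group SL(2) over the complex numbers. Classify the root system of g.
type A_1

This is sl(2), which has dimension 2^2 - 1 = 3 and rank 2 - 1 = 1 (a Cartan subalgebra is the diagonal traceless matrices). In the classification of classical Lie algebras, the special linear algebra sl(n+1) has type A_n; here n = 1, so the Dynkin diagram is a chain of 1 nodes with single edges (A_1). Hence the type is A_1.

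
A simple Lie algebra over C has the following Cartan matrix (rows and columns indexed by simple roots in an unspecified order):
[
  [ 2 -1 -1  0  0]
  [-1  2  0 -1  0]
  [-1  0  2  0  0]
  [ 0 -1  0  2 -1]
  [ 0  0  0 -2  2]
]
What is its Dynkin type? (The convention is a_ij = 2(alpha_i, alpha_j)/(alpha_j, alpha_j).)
C_5 (sp(10))

The matrix has rank 5 with 2's on the diagonal. Reading the off-diagonal entries as Dynkin edges (a single edge where a_ij = a_ji = -1; a double or triple edge where a_ij * a_ji = 2 or 3), the diagram is a chain of 5 nodes with a double edge at one end; the terminal node there is the unique long simple root (C_5). One simple-root ordering that puts it in standard form is (alpha_3, alpha_1, alpha_2, alpha_4, alpha_5). So the algebra is type C_5, i.e. sp(10).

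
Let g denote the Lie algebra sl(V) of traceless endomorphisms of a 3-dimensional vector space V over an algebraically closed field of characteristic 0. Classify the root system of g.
This is sl(3), which has dimension 3^2 - 1 = 8 and rank 3 - 1 = 2 (a Cartan subalgebra is the diagonal traceless matrices). In the classification of classical Lie algebras, the special linear algebra sl(n+1) has type A_n; here n = 2, so the Dynkin diagram is a chain of 2 nodes with single edges (A_2). Hence the type is A_2.

A2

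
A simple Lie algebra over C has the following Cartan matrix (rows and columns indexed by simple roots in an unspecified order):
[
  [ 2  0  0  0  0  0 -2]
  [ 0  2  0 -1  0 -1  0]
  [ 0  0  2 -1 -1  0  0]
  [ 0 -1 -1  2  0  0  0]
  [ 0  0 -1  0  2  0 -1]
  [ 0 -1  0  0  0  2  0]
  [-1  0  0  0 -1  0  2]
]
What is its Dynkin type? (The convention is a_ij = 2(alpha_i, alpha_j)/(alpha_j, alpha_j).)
C_7

The matrix has rank 7 with 2's on the diagonal. Reading the off-diagonal entries as Dynkin edges (a single edge where a_ij = a_ji = -1; a double or triple edge where a_ij * a_ji = 2 or 3), the diagram is a chain of 7 nodes with a double edge at one end; the terminal node there is the unique long simple root (C_7). One simple-root ordering that puts it in standard form is (alpha_6, alpha_2, alpha_4, alpha_3, alpha_5, alpha_7, alpha_1). So the algebra is type C_7, i.e. sp(14).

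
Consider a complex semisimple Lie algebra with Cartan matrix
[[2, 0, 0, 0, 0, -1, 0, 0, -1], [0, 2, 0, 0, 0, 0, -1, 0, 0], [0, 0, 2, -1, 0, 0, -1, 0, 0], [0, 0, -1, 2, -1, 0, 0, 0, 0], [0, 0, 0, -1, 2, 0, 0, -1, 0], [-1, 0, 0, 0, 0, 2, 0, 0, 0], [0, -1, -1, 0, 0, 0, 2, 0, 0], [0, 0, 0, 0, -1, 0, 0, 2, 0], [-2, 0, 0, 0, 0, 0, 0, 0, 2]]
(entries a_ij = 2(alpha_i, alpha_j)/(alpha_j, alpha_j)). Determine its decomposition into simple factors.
A_6 ⊕ C_3

The diagram associated to this matrix has two connected components: the simple roots {alpha_2, alpha_3, alpha_4, alpha_5, alpha_7, alpha_8} form a chain of 6 nodes with single edges (A_6), and {alpha_1, alpha_6, alpha_9} form a chain of 3 nodes with a double edge at one end; the terminal node there is the unique long simple root (C_3). A semisimple Lie algebra decomposes uniquely as the direct sum of simple ideals, one per connected component of its Dynkin diagram, so g ≅ A_6 ⊕ C_3 (dimension 48 + 21 = 69).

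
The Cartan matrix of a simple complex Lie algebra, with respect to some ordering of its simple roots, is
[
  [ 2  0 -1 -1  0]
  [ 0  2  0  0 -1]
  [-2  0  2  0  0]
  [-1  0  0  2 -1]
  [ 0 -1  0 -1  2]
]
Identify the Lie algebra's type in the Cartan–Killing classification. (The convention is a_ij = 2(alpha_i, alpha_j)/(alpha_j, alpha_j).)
C_5

The matrix has rank 5 with 2's on the diagonal. Reading the off-diagonal entries as Dynkin edges (a single edge where a_ij = a_ji = -1; a double or triple edge where a_ij * a_ji = 2 or 3), the diagram is a chain of 5 nodes with a double edge at one end; the terminal node there is the unique long simple root (C_5). One simple-root ordering that puts it in standard form is (alpha_2, alpha_5, alpha_4, alpha_1, alpha_3). So the algebra is type C_5, i.e. sp(10).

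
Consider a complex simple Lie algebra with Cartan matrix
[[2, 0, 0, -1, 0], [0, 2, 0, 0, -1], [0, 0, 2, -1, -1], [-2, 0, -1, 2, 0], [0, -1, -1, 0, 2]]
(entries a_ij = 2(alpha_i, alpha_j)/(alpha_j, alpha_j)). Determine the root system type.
The matrix has rank 5 with 2's on the diagonal. Reading the off-diagonal entries as Dynkin edges (a single edge where a_ij = a_ji = -1; a double or triple edge where a_ij * a_ji = 2 or 3), the diagram is a chain of 5 nodes with a double edge at one end; the terminal node there is the unique short simple root (B_5). One simple-root ordering that puts it in standard form is (alpha_2, alpha_5, alpha_3, alpha_4, alpha_1). So the algebra is type B_5, i.e. so(11).

B_5 (so(11))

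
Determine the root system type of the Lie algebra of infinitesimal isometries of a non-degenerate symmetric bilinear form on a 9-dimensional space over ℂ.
B_4

This is so(9) with 9 odd, which has dimension 9(9-1)/2 = 36 and rank (9-1)/2 = 4. In the classification of classical Lie algebras, the orthogonal algebra so(2n+1) in an odd number of variables has type B_n; here n = 4, so the Dynkin diagram is a chain of 4 nodes with a double edge at one end; the terminal node there is the unique short simple root (B_4). Hence the type is B_4.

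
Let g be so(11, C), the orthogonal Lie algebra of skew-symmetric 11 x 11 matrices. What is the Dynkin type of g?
B5

This is so(11) with 11 odd, which has dimension 11(11-1)/2 = 55 and rank (11-1)/2 = 5. In the classification of classical Lie algebras, the orthogonal algebra so(2n+1) in an odd number of variables has type B_n; here n = 5, so the Dynkin diagram is a chain of 5 nodes with a double edge at one end; the terminal node there is the unique short simple root (B_5). Hence the type is B_5.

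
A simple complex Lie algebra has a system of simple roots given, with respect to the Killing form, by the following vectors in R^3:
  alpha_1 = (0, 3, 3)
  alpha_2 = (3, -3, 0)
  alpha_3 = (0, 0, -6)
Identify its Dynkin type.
C3

Compute the Cartan integers a_ij = 2(alpha_i, alpha_j)/(alpha_j, alpha_j); the resulting 3x3 Cartan matrix is
[[2, -1, -1], [-1, 2, 0], [-2, 0, 2]].
The roots have two lengths (squared-length ratio 2:1); the short ones are alpha_{1,2}. The associated Dynkin diagram is a chain of 3 nodes with a double edge at one end; the terminal node there is the unique long simple root (C_3), so the type is C_3 (the algebra sp(6)).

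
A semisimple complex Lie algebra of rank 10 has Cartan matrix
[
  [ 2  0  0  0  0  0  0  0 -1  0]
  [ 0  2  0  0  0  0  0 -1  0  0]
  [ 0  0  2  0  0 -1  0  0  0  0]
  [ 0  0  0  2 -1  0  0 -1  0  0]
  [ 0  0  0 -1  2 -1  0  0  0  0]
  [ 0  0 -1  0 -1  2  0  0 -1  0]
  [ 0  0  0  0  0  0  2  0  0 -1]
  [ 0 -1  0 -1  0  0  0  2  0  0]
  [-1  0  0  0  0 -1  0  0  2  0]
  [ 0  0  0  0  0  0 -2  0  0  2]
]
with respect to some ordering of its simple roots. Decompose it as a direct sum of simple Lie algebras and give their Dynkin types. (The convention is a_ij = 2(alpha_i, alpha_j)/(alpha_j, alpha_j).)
The diagram associated to this matrix has two connected components: the simple roots {alpha_7, alpha_10} form a chain of 2 nodes with a double edge at one end; the terminal node there is the unique short simple root (B_2), and {alpha_1, alpha_2, alpha_3, alpha_4, alpha_5, alpha_6, alpha_8, alpha_9} form a chain of 7 nodes with one extra node attached to the third node from one end (E_8). A semisimple Lie algebra decomposes uniquely as the direct sum of simple ideals, one per connected component of its Dynkin diagram, so g ≅ B_2 ⊕ E_8 (dimension 10 + 248 = 258).

B_2 (so(5)) + E_8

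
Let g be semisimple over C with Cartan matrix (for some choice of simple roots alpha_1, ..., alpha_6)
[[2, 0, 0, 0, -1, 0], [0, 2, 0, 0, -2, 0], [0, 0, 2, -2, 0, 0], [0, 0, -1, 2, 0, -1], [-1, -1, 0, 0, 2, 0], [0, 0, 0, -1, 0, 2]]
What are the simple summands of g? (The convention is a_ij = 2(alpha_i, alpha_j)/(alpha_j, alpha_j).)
The diagram associated to this matrix has two connected components: the simple roots {alpha_3, alpha_4, alpha_6} form a chain of 3 nodes with a double edge at one end; the terminal node there is the unique long simple root (C_3), and {alpha_1, alpha_2, alpha_5} form a chain of 3 nodes with a double edge at one end; the terminal node there is the unique long simple root (C_3). A semisimple Lie algebra decomposes uniquely as the direct sum of simple ideals, one per connected component of its Dynkin diagram, so g ≅ C_3 ⊕ C_3 (dimension 21 + 21 = 42).

C_3 + C_3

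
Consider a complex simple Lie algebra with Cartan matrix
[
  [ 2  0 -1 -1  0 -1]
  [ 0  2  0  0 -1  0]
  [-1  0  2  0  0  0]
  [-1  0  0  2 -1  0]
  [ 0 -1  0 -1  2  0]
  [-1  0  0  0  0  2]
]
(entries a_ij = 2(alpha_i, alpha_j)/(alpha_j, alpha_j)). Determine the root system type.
The matrix has rank 6 with 2's on the diagonal. Reading the off-diagonal entries as Dynkin edges (a single edge where a_ij = a_ji = -1; a double or triple edge where a_ij * a_ji = 2 or 3), the diagram is a chain of 4 nodes with a fork of two nodes at one end (D_6). One simple-root ordering that puts it in standard form is (alpha_2, alpha_5, alpha_4, alpha_1, alpha_6, alpha_3). So the algebra is type D_6, i.e. so(12).

D_6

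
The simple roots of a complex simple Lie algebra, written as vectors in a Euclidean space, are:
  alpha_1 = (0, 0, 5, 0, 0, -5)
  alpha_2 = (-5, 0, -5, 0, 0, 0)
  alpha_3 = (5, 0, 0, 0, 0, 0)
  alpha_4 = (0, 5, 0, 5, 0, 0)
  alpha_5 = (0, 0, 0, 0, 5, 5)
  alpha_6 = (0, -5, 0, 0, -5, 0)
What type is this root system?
B_6

Compute the Cartan integers a_ij = 2(alpha_i, alpha_j)/(alpha_j, alpha_j); the resulting 6x6 Cartan matrix is
[[2, -1, 0, 0, -1, 0], [-1, 2, -2, 0, 0, 0], [0, -1, 2, 0, 0, 0], [0, 0, 0, 2, 0, -1], [-1, 0, 0, 0, 2, -1], [0, 0, 0, -1, -1, 2]].
The roots have two lengths (squared-length ratio 2:1); the short ones are alpha_{3}. The associated Dynkin diagram is a chain of 6 nodes with a double edge at one end; the terminal node there is the unique short simple root (B_6), so the type is B_6 (the algebra so(13)).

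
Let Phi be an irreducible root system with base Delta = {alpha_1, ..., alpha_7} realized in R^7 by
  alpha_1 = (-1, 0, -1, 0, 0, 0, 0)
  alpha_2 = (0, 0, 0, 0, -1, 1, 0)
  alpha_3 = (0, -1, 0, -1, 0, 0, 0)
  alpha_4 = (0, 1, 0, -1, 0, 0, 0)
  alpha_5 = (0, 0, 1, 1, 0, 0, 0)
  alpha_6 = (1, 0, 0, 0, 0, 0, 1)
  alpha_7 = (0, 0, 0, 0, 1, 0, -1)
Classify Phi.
D7

Compute the Cartan integers a_ij = 2(alpha_i, alpha_j)/(alpha_j, alpha_j); the resulting 7x7 Cartan matrix is
[[2, 0, 0, 0, -1, -1, 0], [0, 2, 0, 0, 0, 0, -1], [0, 0, 2, 0, -1, 0, 0], [0, 0, 0, 2, -1, 0, 0], [-1, 0, -1, -1, 2, 0, 0], [-1, 0, 0, 0, 0, 2, -1], [0, -1, 0, 0, 0, -1, 2]].
All simple roots have the same length, so the diagram is simply laced. The associated Dynkin diagram is a chain of 5 nodes with a fork of two nodes at one end (D_7), so the type is D_7 (the algebra so(14)).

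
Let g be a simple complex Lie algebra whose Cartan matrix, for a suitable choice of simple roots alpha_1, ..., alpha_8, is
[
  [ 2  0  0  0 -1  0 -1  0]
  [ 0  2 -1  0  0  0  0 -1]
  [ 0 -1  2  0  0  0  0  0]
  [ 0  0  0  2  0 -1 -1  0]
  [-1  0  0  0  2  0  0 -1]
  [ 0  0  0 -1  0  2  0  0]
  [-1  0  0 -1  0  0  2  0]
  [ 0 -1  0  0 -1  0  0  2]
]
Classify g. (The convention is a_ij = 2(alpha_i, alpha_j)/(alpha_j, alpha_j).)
A_8 (sl(9))

The matrix has rank 8 with 2's on the diagonal. Reading the off-diagonal entries as Dynkin edges (a single edge where a_ij = a_ji = -1; a double or triple edge where a_ij * a_ji = 2 or 3), the diagram is a chain of 8 nodes with single edges (A_8). One simple-root ordering that puts it in standard form is (alpha_6, alpha_4, alpha_7, alpha_1, alpha_5, alpha_8, alpha_2, alpha_3). So the algebra is type A_8, i.e. sl(9).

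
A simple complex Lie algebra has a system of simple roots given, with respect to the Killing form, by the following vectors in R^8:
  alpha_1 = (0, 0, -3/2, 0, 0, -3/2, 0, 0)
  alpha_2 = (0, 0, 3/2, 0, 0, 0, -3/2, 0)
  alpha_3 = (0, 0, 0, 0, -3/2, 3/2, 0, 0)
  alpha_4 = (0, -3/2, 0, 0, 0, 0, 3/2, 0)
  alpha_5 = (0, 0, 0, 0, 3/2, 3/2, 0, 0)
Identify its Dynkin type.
D5

Compute the Cartan integers a_ij = 2(alpha_i, alpha_j)/(alpha_j, alpha_j); the resulting 5x5 Cartan matrix is
[[2, -1, -1, 0, -1], [-1, 2, 0, -1, 0], [-1, 0, 2, 0, 0], [0, -1, 0, 2, 0], [-1, 0, 0, 0, 2]].
All simple roots have the same length, so the diagram is simply laced. The associated Dynkin diagram is a chain of 3 nodes with a fork of two nodes at one end (D_5), so the type is D_5 (the algebra so(10)).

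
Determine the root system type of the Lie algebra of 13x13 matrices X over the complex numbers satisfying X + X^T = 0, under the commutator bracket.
B_6 (so(13))

This is so(13) with 13 odd, which has dimension 13(13-1)/2 = 78 and rank (13-1)/2 = 6. In the classification of classical Lie algebras, the orthogonal algebra so(2n+1) in an odd number of variables has type B_n; here n = 6, so the Dynkin diagram is a chain of 6 nodes with a double edge at one end; the terminal node there is the unique short simple root (B_6). Hence the type is B_6.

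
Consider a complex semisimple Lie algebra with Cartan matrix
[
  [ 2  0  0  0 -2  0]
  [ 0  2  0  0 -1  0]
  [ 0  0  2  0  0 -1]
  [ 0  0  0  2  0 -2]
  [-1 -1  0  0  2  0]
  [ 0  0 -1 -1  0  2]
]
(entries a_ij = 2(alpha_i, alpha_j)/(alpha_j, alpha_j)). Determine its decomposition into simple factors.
The diagram associated to this matrix has two connected components: the simple roots {alpha_3, alpha_4, alpha_6} form a chain of 3 nodes with a double edge at one end; the terminal node there is the unique long simple root (C_3), and {alpha_1, alpha_2, alpha_5} form a chain of 3 nodes with a double edge at one end; the terminal node there is the unique long simple root (C_3). A semisimple Lie algebra decomposes uniquely as the direct sum of simple ideals, one per connected component of its Dynkin diagram, so g ≅ C_3 ⊕ C_3 (dimension 21 + 21 = 42).

C_3 + C_3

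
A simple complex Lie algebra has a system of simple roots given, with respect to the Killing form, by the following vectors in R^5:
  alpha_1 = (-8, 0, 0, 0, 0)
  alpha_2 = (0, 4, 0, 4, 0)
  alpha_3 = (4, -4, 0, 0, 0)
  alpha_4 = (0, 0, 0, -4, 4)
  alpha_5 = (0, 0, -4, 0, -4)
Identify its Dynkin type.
type C_5

Compute the Cartan integers a_ij = 2(alpha_i, alpha_j)/(alpha_j, alpha_j); the resulting 5x5 Cartan matrix is
[[2, 0, -2, 0, 0], [0, 2, -1, -1, 0], [-1, -1, 2, 0, 0], [0, -1, 0, 2, -1], [0, 0, 0, -1, 2]].
The roots have two lengths (squared-length ratio 2:1); the short ones are alpha_{2,3,4,5}. The associated Dynkin diagram is a chain of 5 nodes with a double edge at one end; the terminal node there is the unique long simple root (C_5), so the type is C_5 (the algebra sp(10)).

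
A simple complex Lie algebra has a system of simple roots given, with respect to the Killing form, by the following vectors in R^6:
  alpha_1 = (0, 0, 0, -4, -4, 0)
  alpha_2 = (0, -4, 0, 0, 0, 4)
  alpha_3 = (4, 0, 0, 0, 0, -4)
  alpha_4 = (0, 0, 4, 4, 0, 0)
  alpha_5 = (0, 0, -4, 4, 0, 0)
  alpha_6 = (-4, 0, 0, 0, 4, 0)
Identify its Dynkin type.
D_6

Compute the Cartan integers a_ij = 2(alpha_i, alpha_j)/(alpha_j, alpha_j); the resulting 6x6 Cartan matrix is
[[2, 0, 0, -1, -1, -1], [0, 2, -1, 0, 0, 0], [0, -1, 2, 0, 0, -1], [-1, 0, 0, 2, 0, 0], [-1, 0, 0, 0, 2, 0], [-1, 0, -1, 0, 0, 2]].
All simple roots have the same length, so the diagram is simply laced. The associated Dynkin diagram is a chain of 4 nodes with a fork of two nodes at one end (D_6), so the type is D_6 (the algebra so(12)).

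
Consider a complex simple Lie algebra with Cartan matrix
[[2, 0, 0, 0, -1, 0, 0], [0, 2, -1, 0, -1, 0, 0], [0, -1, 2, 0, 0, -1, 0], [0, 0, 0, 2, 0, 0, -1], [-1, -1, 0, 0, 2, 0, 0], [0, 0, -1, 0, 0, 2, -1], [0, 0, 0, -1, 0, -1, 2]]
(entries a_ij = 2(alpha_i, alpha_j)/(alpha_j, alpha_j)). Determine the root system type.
A7

The matrix has rank 7 with 2's on the diagonal. Reading the off-diagonal entries as Dynkin edges (a single edge where a_ij = a_ji = -1; a double or triple edge where a_ij * a_ji = 2 or 3), the diagram is a chain of 7 nodes with single edges (A_7). One simple-root ordering that puts it in standard form is (alpha_4, alpha_7, alpha_6, alpha_3, alpha_2, alpha_5, alpha_1). So the algebra is type A_7, i.e. sl(8).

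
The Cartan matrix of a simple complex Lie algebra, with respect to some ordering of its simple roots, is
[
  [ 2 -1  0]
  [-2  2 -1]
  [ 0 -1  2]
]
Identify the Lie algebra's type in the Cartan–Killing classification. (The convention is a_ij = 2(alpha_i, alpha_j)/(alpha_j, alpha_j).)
The matrix has rank 3 with 2's on the diagonal. Reading the off-diagonal entries as Dynkin edges (a single edge where a_ij = a_ji = -1; a double or triple edge where a_ij * a_ji = 2 or 3), the diagram is a chain of 3 nodes with a double edge at one end; the terminal node there is the unique short simple root (B_3). One simple-root ordering that puts it in standard form is (alpha_3, alpha_2, alpha_1). So the algebra is type B_3, i.e. so(7).

B3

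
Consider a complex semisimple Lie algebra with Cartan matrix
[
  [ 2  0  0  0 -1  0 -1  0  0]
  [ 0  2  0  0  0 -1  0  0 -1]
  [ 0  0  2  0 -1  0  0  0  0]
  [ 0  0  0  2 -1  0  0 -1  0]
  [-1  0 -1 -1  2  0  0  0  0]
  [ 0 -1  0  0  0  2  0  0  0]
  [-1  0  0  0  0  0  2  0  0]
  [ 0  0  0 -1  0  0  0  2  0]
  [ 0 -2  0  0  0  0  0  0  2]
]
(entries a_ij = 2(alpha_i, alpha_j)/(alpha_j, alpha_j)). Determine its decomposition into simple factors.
C3 ⊕ E6

The diagram associated to this matrix has two connected components: the simple roots {alpha_2, alpha_6, alpha_9} form a chain of 3 nodes with a double edge at one end; the terminal node there is the unique long simple root (C_3), and {alpha_1, alpha_3, alpha_4, alpha_5, alpha_7, alpha_8} form a chain of 5 nodes with one extra node attached to the third node from one end (E_6). A semisimple Lie algebra decomposes uniquely as the direct sum of simple ideals, one per connected component of its Dynkin diagram, so g ≅ C_3 ⊕ E_6 (dimension 21 + 78 = 99).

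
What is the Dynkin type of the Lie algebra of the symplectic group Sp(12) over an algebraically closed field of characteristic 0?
C6

This is sp(12), which has dimension 12(12+1)/2 = 78 and rank 12/2 = 6. In the classification of classical Lie algebras, the symplectic algebra sp(2n) has type C_n; here n = 6, so the Dynkin diagram is a chain of 6 nodes with a double edge at one end; the terminal node there is the unique long simple root (C_6). Hence the type is C_6.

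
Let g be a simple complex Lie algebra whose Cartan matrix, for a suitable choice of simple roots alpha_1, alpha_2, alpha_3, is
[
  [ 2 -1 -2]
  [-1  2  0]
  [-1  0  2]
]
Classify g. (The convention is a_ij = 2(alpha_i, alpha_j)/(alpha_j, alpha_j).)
B_3 (so(7))

The matrix has rank 3 with 2's on the diagonal. Reading the off-diagonal entries as Dynkin edges (a single edge where a_ij = a_ji = -1; a double or triple edge where a_ij * a_ji = 2 or 3), the diagram is a chain of 3 nodes with a double edge at one end; the terminal node there is the unique short simple root (B_3). One simple-root ordering that puts it in standard form is (alpha_2, alpha_1, alpha_3). So the algebra is type B_3, i.e. so(7).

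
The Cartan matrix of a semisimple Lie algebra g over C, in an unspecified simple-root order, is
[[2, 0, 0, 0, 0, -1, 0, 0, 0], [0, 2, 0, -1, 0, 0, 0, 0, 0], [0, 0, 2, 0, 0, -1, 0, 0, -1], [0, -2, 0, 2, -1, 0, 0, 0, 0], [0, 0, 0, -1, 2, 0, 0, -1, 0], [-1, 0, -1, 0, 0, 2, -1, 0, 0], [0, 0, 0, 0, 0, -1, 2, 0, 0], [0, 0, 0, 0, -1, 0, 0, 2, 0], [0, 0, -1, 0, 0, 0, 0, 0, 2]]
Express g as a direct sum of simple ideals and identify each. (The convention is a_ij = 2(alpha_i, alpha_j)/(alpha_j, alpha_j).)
The diagram associated to this matrix has two connected components: the simple roots {alpha_2, alpha_4, alpha_5, alpha_8} form a chain of 4 nodes with a double edge at one end; the terminal node there is the unique short simple root (B_4), and {alpha_1, alpha_3, alpha_6, alpha_7, alpha_9} form a chain of 3 nodes with a fork of two nodes at one end (D_5). A semisimple Lie algebra decomposes uniquely as the direct sum of simple ideals, one per connected component of its Dynkin diagram, so g ≅ B_4 ⊕ D_5 (dimension 36 + 45 = 81).

B_4 (so(9)) + D_5 (so(10))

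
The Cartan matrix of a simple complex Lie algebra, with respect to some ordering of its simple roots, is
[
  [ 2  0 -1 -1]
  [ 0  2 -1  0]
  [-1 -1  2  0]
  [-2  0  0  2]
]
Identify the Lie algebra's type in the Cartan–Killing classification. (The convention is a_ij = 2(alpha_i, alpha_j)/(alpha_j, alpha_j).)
C_4 (sp(8))

The matrix has rank 4 with 2's on the diagonal. Reading the off-diagonal entries as Dynkin edges (a single edge where a_ij = a_ji = -1; a double or triple edge where a_ij * a_ji = 2 or 3), the diagram is a chain of 4 nodes with a double edge at one end; the terminal node there is the unique long simple root (C_4). One simple-root ordering that puts it in standard form is (alpha_2, alpha_3, alpha_1, alpha_4). So the algebra is type C_4, i.e. sp(8).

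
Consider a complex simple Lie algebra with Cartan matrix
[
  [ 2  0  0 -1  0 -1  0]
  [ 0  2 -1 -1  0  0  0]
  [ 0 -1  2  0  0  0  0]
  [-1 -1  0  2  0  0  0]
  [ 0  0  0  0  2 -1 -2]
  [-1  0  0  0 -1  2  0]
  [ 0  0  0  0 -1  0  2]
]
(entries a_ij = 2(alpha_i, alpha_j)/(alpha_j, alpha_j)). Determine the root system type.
B_7 (so(15))

The matrix has rank 7 with 2's on the diagonal. Reading the off-diagonal entries as Dynkin edges (a single edge where a_ij = a_ji = -1; a double or triple edge where a_ij * a_ji = 2 or 3), the diagram is a chain of 7 nodes with a double edge at one end; the terminal node there is the unique short simple root (B_7). One simple-root ordering that puts it in standard form is (alpha_3, alpha_2, alpha_4, alpha_1, alpha_6, alpha_5, alpha_7). So the algebra is type B_7, i.e. so(15).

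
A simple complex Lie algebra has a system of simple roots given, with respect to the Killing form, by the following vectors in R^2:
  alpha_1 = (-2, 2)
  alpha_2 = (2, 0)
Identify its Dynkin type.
Compute the Cartan integers a_ij = 2(alpha_i, alpha_j)/(alpha_j, alpha_j); the resulting 2x2 Cartan matrix is
[[2, -2], [-1, 2]].
The roots have two lengths (squared-length ratio 2:1); the short ones are alpha_{2}. The associated Dynkin diagram is a chain of 2 nodes with a double edge at one end; the terminal node there is the unique short simple root (B_2), so the type is B_2 (the algebra so(5)).

type B_2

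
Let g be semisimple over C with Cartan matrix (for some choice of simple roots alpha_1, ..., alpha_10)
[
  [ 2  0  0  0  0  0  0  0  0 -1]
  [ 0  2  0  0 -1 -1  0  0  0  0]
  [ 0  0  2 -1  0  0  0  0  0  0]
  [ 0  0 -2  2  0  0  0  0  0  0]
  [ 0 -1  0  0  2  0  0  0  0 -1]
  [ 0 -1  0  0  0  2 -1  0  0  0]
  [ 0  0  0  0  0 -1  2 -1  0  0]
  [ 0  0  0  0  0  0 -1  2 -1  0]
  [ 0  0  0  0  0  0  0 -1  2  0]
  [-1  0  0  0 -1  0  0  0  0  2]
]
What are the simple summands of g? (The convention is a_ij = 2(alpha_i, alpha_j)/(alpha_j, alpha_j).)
The diagram associated to this matrix has two connected components: the simple roots {alpha_1, alpha_2, alpha_5, alpha_6, alpha_7, alpha_8, alpha_9, alpha_10} form a chain of 8 nodes with single edges (A_8), and {alpha_3, alpha_4} form a chain of 2 nodes with a double edge at one end; the terminal node there is the unique short simple root (B_2). A semisimple Lie algebra decomposes uniquely as the direct sum of simple ideals, one per connected component of its Dynkin diagram, so g ≅ A_8 ⊕ B_2 (dimension 80 + 10 = 90).

A_8 (sl(9)) + B_2 (so(5))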